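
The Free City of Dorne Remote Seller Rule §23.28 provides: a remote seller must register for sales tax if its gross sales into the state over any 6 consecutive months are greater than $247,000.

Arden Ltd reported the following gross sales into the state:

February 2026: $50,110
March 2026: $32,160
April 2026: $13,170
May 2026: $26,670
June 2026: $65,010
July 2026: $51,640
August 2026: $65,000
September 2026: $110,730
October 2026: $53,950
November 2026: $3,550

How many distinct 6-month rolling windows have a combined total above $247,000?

4

February 2026–July 2026: $50,110 + $32,160 + $13,170 + $26,670 + $65,010 + $51,640 = $238,760 (under)
March 2026–August 2026: $32,160 + $13,170 + $26,670 + $65,010 + $51,640 + $65,000 = $253,650 (over)
April 2026–September 2026: $13,170 + $26,670 + $65,010 + $51,640 + $65,000 + $110,730 = $332,220 (over)
May 2026–October 2026: $26,670 + $65,010 + $51,640 + $65,000 + $110,730 + $53,950 = $373,000 (over)
June 2026–November 2026: $65,010 + $51,640 + $65,000 + $110,730 + $53,950 + $3,550 = $349,880 (over)
4 windows exceed the threshold.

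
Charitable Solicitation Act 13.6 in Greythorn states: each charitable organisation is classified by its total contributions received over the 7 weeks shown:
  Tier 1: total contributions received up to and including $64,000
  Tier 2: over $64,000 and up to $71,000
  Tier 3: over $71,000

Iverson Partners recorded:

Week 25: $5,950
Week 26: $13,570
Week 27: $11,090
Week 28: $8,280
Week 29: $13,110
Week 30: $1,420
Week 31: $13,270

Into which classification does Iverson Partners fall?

Total contributions received: $5,950 + $13,570 + $11,090 + $8,280 + $13,110 + $1,420 + $13,270 = $66,690.
$64,000 < $66,690 ≤ $71,000, so Tier 2 applies.

Tier 2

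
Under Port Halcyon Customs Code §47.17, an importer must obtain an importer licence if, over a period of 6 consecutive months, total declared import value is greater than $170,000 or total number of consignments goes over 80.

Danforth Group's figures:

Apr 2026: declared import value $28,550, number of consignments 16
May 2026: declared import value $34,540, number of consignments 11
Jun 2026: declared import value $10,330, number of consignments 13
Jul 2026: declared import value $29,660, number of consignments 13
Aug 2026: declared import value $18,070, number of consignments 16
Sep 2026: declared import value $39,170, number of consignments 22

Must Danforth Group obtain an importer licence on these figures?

Yes

Total declared import value: $28,550 + $34,540 + $10,330 + $29,660 + $18,070 + $39,170 = $160,320 (≤ $170,000).
Total number of consignments: 16 + 11 + 13 + 13 + 16 + 22 = 91 (> 80).
The test is 'or': at least one threshold is exceeded.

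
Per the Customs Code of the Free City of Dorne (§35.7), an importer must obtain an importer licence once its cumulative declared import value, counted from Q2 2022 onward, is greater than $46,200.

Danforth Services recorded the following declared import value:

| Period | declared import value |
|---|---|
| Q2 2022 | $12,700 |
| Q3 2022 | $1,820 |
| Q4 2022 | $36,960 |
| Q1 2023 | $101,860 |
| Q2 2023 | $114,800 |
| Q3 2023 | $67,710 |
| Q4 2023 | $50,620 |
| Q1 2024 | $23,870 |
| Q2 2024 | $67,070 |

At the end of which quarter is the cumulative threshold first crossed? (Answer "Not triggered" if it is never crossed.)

Through Q2 2022: $12,700
Through Q3 2022: $14,520
Through Q4 2022: $51,480 ← exceeds threshold

Q4 2022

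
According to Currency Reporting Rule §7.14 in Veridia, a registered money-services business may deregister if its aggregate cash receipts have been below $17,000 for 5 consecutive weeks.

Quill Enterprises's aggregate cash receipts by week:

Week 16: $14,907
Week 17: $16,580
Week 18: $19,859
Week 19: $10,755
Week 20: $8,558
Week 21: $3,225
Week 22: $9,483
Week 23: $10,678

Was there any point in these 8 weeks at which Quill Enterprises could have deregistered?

Weeks below $17,000: Week 16, Week 17, Week 19, Week 20, Week 21, Week 22, Week 23.
Longest run of consecutive weeks below the threshold: 5.
5 ≥ 5, so Quill Enterprises became eligible.

Yes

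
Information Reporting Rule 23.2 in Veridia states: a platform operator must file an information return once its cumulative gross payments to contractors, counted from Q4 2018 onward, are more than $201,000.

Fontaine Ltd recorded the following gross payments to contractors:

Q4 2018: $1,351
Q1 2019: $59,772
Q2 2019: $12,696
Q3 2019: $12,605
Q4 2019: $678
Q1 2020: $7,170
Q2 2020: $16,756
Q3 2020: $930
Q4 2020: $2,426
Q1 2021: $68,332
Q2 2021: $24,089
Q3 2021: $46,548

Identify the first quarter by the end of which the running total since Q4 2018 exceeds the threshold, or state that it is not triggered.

Through Q4 2018: $1,351
Through Q1 2019: $61,123
Through Q2 2019: $73,819
Through Q3 2019: $86,424
Through Q4 2019: $87,102
Through Q1 2020: $94,272
Through Q2 2020: $111,028
Through Q3 2020: $111,958
Through Q4 2020: $114,384
Through Q1 2021: $182,716
Through Q2 2021: $206,805 ← exceeds threshold

Q2 2021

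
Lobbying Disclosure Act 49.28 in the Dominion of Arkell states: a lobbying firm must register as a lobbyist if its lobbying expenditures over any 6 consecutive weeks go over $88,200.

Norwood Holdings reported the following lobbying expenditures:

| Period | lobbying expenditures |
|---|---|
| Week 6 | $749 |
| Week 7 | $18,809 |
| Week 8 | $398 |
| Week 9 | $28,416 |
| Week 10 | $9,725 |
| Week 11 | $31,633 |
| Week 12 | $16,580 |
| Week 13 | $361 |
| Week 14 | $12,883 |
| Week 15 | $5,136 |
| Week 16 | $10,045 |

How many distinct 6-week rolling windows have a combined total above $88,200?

3

Week 6–Week 11: $749 + $18,809 + $398 + $28,416 + $9,725 + $31,633 = $89,730 (over)
Week 7–Week 12: $18,809 + $398 + $28,416 + $9,725 + $31,633 + $16,580 = $105,561 (over)
Week 8–Week 13: $398 + $28,416 + $9,725 + $31,633 + $16,580 + $361 = $87,113 (under)
Week 9–Week 14: $28,416 + $9,725 + $31,633 + $16,580 + $361 + $12,883 = $99,598 (over)
Week 10–Week 15: $9,725 + $31,633 + $16,580 + $361 + $12,883 + $5,136 = $76,318 (under)
Week 11–Week 16: $31,633 + $16,580 + $361 + $12,883 + $5,136 + $10,045 = $76,638 (under)
3 windows exceed the threshold.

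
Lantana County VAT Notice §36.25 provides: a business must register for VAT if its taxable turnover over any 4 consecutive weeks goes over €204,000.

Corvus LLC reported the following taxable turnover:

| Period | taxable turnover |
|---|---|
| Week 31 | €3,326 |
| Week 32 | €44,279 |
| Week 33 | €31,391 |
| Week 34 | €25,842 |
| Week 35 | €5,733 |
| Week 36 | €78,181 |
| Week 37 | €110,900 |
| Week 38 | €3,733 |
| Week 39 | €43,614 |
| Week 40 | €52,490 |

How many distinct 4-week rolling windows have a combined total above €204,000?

Week 31–Week 34: €3,326 + €44,279 + €31,391 + €25,842 = €104,838 (under)
Week 32–Week 35: €44,279 + €31,391 + €25,842 + €5,733 = €107,245 (under)
Week 33–Week 36: €31,391 + €25,842 + €5,733 + €78,181 = €141,147 (under)
Week 34–Week 37: €25,842 + €5,733 + €78,181 + €110,900 = €220,656 (over)
Week 35–Week 38: €5,733 + €78,181 + €110,900 + €3,733 = €198,547 (under)
Week 36–Week 39: €78,181 + €110,900 + €3,733 + €43,614 = €236,428 (over)
Week 37–Week 40: €110,900 + €3,733 + €43,614 + €52,490 = €210,737 (over)
3 windows exceed the threshold.

3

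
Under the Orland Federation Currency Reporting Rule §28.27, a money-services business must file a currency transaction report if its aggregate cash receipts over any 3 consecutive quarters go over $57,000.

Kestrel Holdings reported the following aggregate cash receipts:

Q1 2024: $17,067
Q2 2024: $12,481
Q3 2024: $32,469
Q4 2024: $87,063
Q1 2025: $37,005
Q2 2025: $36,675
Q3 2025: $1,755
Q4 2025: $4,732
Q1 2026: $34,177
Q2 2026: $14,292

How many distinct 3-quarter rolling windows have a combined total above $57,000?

Q1 2024–Q3 2024: $17,067 + $12,481 + $32,469 = $62,017 (over)
Q2 2024–Q4 2024: $12,481 + $32,469 + $87,063 = $132,013 (over)
Q3 2024–Q1 2025: $32,469 + $87,063 + $37,005 = $156,537 (over)
Q4 2024–Q2 2025: $87,063 + $37,005 + $36,675 = $160,743 (over)
Q1 2025–Q3 2025: $37,005 + $36,675 + $1,755 = $75,435 (over)
Q2 2025–Q4 2025: $36,675 + $1,755 + $4,732 = $43,162 (under)
Q3 2025–Q1 2026: $1,755 + $4,732 + $34,177 = $40,664 (under)
Q4 2025–Q2 2026: $4,732 + $34,177 + $14,292 = $53,201 (under)
5 windows exceed the threshold.

5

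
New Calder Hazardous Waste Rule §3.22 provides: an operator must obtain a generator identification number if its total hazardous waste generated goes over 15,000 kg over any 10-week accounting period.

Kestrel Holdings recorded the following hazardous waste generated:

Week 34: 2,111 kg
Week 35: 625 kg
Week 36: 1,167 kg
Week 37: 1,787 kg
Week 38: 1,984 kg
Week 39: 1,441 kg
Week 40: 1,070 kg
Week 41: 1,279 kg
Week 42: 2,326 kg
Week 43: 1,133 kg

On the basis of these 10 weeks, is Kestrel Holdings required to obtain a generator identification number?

No

Total hazardous waste generated: 2,111 kg + 625 kg + 1,167 kg + 1,787 kg + 1,984 kg + 1,441 kg + 1,070 kg + 1,279 kg + 2,326 kg + 1,133 kg = 14,923 kg.
14,923 kg ≤ 15,000 kg, so the threshold is not exceeded.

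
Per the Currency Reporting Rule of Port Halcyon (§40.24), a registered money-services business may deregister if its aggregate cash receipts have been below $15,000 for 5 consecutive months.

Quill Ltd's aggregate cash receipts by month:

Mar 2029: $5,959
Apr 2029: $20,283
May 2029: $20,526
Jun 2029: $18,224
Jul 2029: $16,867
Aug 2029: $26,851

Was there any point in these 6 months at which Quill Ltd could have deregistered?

No

Months below $15,000: Mar 2029.
Longest run of consecutive months below the threshold: 1.
1 < 5, so Quill Ltd never became eligible.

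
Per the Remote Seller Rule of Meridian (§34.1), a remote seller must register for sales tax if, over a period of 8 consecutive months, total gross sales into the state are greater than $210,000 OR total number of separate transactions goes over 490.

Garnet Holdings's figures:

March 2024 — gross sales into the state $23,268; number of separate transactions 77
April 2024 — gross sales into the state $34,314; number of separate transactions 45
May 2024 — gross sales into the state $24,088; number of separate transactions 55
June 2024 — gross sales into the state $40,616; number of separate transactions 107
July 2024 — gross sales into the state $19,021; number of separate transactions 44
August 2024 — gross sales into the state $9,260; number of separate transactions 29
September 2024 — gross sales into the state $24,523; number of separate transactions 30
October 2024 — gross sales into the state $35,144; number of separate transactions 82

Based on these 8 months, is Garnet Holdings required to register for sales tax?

Yes

Total gross sales into the state: $23,268 + $34,314 + $24,088 + $40,616 + $19,021 + $9,260 + $24,523 + $35,144 = $210,234 (> $210,000).
Total number of separate transactions: 77 + 45 + 55 + 107 + 44 + 29 + 30 + 82 = 469 (≤ 490).
The test is 'or': at least one threshold is exceeded.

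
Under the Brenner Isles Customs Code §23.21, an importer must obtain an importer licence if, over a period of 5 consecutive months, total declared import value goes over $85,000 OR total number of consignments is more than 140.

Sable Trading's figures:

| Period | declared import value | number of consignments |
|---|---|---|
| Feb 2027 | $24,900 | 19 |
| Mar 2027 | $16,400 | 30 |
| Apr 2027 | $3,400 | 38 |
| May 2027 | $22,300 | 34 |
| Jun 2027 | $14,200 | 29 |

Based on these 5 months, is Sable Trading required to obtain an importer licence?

Total declared import value: $24,900 + $16,400 + $3,400 + $22,300 + $14,200 = $81,200 (≤ $85,000).
Total number of consignments: 19 + 30 + 38 + 34 + 29 = 150 (> 140).
The test is 'or': at least one threshold is exceeded.

Yes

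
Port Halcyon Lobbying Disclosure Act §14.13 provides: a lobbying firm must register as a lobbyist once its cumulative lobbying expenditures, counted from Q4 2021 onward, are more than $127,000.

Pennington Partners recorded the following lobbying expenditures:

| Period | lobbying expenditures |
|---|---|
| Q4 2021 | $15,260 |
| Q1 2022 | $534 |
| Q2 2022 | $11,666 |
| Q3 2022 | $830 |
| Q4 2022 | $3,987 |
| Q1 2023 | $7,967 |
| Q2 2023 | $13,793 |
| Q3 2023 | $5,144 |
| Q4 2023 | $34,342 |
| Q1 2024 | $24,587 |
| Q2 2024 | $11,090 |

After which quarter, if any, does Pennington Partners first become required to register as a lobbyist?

Through Q4 2021: $15,260
Through Q1 2022: $15,794
Through Q2 2022: $27,460
Through Q3 2022: $28,290
Through Q4 2022: $32,277
Through Q1 2023: $40,244
Through Q2 2023: $54,037
Through Q3 2023: $59,181
Through Q4 2023: $93,523
Through Q1 2024: $118,110
Through Q2 2024: $129,200 ← exceeds threshold

Q2 2024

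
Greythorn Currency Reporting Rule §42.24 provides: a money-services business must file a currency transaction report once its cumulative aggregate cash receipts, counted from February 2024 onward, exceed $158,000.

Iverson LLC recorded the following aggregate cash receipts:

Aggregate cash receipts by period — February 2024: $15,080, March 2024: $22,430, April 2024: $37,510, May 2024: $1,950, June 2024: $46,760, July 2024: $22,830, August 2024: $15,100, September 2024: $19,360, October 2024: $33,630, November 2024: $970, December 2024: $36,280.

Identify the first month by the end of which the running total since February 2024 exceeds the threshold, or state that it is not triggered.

August 2024

Through February 2024: $15,080
Through March 2024: $37,510
Through April 2024: $75,020
Through May 2024: $76,970
Through June 2024: $123,730
Through July 2024: $146,560
Through August 2024: $161,660 ← exceeds threshold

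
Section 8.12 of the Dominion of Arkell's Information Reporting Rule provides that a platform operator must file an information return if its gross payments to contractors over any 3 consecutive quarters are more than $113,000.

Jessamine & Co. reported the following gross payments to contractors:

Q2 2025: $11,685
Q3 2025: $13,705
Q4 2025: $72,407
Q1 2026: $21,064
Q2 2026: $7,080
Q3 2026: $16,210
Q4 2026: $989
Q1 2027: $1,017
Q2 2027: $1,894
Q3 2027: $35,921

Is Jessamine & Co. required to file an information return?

Q2 2025–Q4 2025: $11,685 + $13,705 + $72,407 = $97,797 (under)
Q3 2025–Q1 2026: $13,705 + $72,407 + $21,064 = $107,176 (under)
Q4 2025–Q2 2026: $72,407 + $21,064 + $7,080 = $100,551 (under)
Q1 2026–Q3 2026: $21,064 + $7,080 + $16,210 = $44,354 (under)
Q2 2026–Q4 2026: $7,080 + $16,210 + $989 = $24,279 (under)
Q3 2026–Q1 2027: $16,210 + $989 + $1,017 = $18,216 (under)
Q4 2026–Q2 2027: $989 + $1,017 + $1,894 = $3,900 (under)
Q1 2027–Q3 2027: $1,017 + $1,894 + $35,921 = $38,832 (under)
No window exceeds $113,000.

No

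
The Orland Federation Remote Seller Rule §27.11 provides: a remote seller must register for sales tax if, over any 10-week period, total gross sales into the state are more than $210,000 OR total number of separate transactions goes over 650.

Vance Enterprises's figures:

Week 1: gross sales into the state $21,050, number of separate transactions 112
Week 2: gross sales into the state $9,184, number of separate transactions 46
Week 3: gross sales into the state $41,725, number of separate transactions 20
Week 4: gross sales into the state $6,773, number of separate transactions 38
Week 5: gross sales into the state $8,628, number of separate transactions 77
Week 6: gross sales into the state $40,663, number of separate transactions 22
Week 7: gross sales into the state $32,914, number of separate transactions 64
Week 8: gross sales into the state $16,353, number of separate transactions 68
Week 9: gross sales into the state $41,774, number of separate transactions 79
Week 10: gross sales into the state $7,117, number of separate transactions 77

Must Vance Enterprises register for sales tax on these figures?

Total gross sales into the state: $21,050 + $9,184 + $41,725 + $6,773 + $8,628 + $40,663 + $32,914 + $16,353 + $41,774 + $7,117 = $226,181 (> $210,000).
Total number of separate transactions: 112 + 46 + 20 + 38 + 77 + 22 + 64 + 68 + 79 + 77 = 603 (≤ 650).
The test is 'or': at least one threshold is exceeded.

Yes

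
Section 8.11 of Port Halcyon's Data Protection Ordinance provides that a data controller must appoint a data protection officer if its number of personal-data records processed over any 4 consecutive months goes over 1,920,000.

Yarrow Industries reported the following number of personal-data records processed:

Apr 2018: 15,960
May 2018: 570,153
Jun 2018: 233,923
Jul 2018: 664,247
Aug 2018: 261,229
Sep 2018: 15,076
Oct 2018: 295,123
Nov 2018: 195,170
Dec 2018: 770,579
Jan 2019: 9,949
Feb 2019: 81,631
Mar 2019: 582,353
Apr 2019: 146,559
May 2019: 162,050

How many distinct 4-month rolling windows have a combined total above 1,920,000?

0

Apr 2018–Jul 2018: 15,960 + 570,153 + 233,923 + 664,247 = 1,484,283 (under)
May 2018–Aug 2018: 570,153 + 233,923 + 664,247 + 261,229 = 1,729,552 (under)
Jun 2018–Sep 2018: 233,923 + 664,247 + 261,229 + 15,076 = 1,174,475 (under)
Jul 2018–Oct 2018: 664,247 + 261,229 + 15,076 + 295,123 = 1,235,675 (under)
Aug 2018–Nov 2018: 261,229 + 15,076 + 295,123 + 195,170 = 766,598 (under)
Sep 2018–Dec 2018: 15,076 + 295,123 + 195,170 + 770,579 = 1,275,948 (under)
Oct 2018–Jan 2019: 295,123 + 195,170 + 770,579 + 9,949 = 1,270,821 (under)
Nov 2018–Feb 2019: 195,170 + 770,579 + 9,949 + 81,631 = 1,057,329 (under)
Dec 2018–Mar 2019: 770,579 + 9,949 + 81,631 + 582,353 = 1,444,512 (under)
Jan 2019–Apr 2019: 9,949 + 81,631 + 582,353 + 146,559 = 820,492 (under)
Feb 2019–May 2019: 81,631 + 582,353 + 146,559 + 162,050 = 972,593 (under)
0 windows exceed the threshold.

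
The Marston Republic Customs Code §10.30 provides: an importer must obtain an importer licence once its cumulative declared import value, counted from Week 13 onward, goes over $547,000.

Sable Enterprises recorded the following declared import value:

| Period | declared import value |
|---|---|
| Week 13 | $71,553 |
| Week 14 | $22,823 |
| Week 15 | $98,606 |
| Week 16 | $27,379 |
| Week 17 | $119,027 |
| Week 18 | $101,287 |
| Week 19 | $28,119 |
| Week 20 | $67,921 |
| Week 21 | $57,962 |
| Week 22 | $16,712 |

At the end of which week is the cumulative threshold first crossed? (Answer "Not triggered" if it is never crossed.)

Week 21

Through Week 13: $71,553
Through Week 14: $94,376
Through Week 15: $192,982
Through Week 16: $220,361
Through Week 17: $339,388
Through Week 18: $440,675
Through Week 19: $468,794
Through Week 20: $536,715
Through Week 21: $594,677 ← exceeds threshold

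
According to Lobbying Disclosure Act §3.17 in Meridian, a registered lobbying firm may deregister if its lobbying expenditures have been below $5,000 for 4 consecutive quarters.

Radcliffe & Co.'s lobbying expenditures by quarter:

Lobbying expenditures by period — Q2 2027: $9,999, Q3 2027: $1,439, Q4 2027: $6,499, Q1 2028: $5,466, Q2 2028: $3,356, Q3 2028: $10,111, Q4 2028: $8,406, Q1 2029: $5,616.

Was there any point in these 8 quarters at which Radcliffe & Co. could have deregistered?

Quarters below $5,000: Q3 2027, Q2 2028.
Longest run of consecutive quarters below the threshold: 1.
1 < 4, so Radcliffe & Co. never became eligible.

No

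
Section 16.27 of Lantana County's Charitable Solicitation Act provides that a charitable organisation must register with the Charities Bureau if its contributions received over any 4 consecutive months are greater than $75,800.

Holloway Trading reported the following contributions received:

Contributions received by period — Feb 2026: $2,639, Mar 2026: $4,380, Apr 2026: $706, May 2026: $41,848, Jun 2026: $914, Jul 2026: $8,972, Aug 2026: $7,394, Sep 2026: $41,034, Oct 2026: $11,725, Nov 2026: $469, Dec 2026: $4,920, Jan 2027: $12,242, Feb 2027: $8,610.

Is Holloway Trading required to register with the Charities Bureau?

No

Feb 2026–May 2026: $2,639 + $4,380 + $706 + $41,848 = $49,573 (under)
Mar 2026–Jun 2026: $4,380 + $706 + $41,848 + $914 = $47,848 (under)
Apr 2026–Jul 2026: $706 + $41,848 + $914 + $8,972 = $52,440 (under)
May 2026–Aug 2026: $41,848 + $914 + $8,972 + $7,394 = $59,128 (under)
Jun 2026–Sep 2026: $914 + $8,972 + $7,394 + $41,034 = $58,314 (under)
Jul 2026–Oct 2026: $8,972 + $7,394 + $41,034 + $11,725 = $69,125 (under)
Aug 2026–Nov 2026: $7,394 + $41,034 + $11,725 + $469 = $60,622 (under)
Sep 2026–Dec 2026: $41,034 + $11,725 + $469 + $4,920 = $58,148 (under)
Oct 2026–Jan 2027: $11,725 + $469 + $4,920 + $12,242 = $29,356 (under)
Nov 2026–Feb 2027: $469 + $4,920 + $12,242 + $8,610 = $26,241 (under)
No window exceeds $75,800.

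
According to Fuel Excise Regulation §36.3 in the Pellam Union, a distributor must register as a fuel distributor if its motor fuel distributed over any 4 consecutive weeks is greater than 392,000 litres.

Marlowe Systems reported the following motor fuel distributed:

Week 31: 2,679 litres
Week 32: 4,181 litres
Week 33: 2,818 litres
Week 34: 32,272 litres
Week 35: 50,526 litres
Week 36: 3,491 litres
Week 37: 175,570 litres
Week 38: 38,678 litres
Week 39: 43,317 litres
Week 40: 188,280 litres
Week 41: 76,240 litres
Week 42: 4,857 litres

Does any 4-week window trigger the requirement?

Week 31–Week 34: 2,679 litres + 4,181 litres + 2,818 litres + 32,272 litres = 41,950 litres (under)
Week 32–Week 35: 4,181 litres + 2,818 litres + 32,272 litres + 50,526 litres = 89,797 litres (under)
Week 33–Week 36: 2,818 litres + 32,272 litres + 50,526 litres + 3,491 litres = 89,107 litres (under)
Week 34–Week 37: 32,272 litres + 50,526 litres + 3,491 litres + 175,570 litres = 261,859 litres (under)
Week 35–Week 38: 50,526 litres + 3,491 litres + 175,570 litres + 38,678 litres = 268,265 litres (under)
Week 36–Week 39: 3,491 litres + 175,570 litres + 38,678 litres + 43,317 litres = 261,056 litres (under)
Week 37–Week 40: 175,570 litres + 38,678 litres + 43,317 litres + 188,280 litres = 445,845 litres (over)
Week 38–Week 41: 38,678 litres + 43,317 litres + 188,280 litres + 76,240 litres = 346,515 litres (under)
Week 39–Week 42: 43,317 litres + 188,280 litres + 76,240 litres + 4,857 litres = 312,694 litres (under)
At least one window exceeds 392,000 litres.

Yes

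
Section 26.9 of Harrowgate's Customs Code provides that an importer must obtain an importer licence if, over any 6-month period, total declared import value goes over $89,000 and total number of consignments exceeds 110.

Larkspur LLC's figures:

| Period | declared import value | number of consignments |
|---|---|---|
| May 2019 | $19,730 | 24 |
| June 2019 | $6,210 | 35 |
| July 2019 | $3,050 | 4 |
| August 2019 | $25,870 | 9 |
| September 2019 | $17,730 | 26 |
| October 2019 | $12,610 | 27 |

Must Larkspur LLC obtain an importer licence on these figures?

No

Total declared import value: $19,730 + $6,210 + $3,050 + $25,870 + $17,730 + $12,610 = $85,200 (≤ $89,000).
Total number of consignments: 24 + 35 + 4 + 9 + 26 + 27 = 125 (> 110).
The test is 'and': the rule requires both, and at least one is not exceeded.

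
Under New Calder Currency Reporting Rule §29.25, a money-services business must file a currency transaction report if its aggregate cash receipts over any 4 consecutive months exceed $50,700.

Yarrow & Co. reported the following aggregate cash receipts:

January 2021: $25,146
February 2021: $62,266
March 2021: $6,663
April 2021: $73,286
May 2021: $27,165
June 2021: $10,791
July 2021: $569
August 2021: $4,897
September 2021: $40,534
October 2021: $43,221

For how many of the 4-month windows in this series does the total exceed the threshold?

6

January 2021–April 2021: $25,146 + $62,266 + $6,663 + $73,286 = $167,361 (over)
February 2021–May 2021: $62,266 + $6,663 + $73,286 + $27,165 = $169,380 (over)
March 2021–June 2021: $6,663 + $73,286 + $27,165 + $10,791 = $117,905 (over)
April 2021–July 2021: $73,286 + $27,165 + $10,791 + $569 = $111,811 (over)
May 2021–August 2021: $27,165 + $10,791 + $569 + $4,897 = $43,422 (under)
June 2021–September 2021: $10,791 + $569 + $4,897 + $40,534 = $56,791 (over)
July 2021–October 2021: $569 + $4,897 + $40,534 + $43,221 = $89,221 (over)
6 windows exceed the threshold.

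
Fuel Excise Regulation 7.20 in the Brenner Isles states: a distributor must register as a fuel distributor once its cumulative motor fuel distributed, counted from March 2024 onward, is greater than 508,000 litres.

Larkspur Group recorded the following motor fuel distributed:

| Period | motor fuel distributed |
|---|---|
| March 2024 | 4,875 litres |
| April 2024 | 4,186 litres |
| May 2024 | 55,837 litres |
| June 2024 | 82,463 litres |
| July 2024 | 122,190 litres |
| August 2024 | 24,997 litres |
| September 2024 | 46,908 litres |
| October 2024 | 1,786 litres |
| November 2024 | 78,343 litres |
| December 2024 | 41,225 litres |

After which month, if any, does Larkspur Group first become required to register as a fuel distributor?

Not triggered

Through March 2024: 4,875 litres
Through April 2024: 9,061 litres
Through May 2024: 64,898 litres
Through June 2024: 147,361 litres
Through July 2024: 269,551 litres
Through August 2024: 294,548 litres
Through September 2024: 341,456 litres
Through October 2024: 343,242 litres
Through November 2024: 421,585 litres
Through December 2024: 462,810 litres
Final cumulative total 462,810 litres ≤ 508,000 litres; the threshold is never exceeded.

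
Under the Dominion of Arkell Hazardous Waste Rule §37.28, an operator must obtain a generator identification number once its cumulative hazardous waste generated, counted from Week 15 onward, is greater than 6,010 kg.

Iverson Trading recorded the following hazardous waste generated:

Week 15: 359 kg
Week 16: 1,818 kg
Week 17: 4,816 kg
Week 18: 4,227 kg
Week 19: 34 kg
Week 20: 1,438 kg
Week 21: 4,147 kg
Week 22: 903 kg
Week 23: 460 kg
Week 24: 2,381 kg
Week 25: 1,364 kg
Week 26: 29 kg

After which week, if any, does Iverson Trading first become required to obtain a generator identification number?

Through Week 15: 359 kg
Through Week 16: 2,177 kg
Through Week 17: 6,993 kg ← exceeds threshold

Week 17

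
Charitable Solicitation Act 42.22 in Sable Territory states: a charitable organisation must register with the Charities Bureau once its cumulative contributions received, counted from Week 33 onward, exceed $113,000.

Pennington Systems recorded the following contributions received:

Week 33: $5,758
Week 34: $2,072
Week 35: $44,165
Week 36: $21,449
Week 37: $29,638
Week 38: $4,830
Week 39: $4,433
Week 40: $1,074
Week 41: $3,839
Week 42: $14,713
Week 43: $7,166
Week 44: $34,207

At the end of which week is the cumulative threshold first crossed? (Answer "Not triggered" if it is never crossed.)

Week 40

Through Week 33: $5,758
Through Week 34: $7,830
Through Week 35: $51,995
Through Week 36: $73,444
Through Week 37: $103,082
Through Week 38: $107,912
Through Week 39: $112,345
Through Week 40: $113,419 ← exceeds threshold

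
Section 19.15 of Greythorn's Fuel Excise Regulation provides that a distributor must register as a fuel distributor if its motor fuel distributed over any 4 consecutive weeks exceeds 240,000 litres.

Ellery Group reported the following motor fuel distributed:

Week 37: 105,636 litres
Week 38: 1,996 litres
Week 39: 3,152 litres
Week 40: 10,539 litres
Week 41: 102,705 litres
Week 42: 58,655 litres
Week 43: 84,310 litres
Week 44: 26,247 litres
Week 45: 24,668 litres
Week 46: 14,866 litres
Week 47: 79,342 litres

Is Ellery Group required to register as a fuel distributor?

Yes

Week 37–Week 40: 105,636 litres + 1,996 litres + 3,152 litres + 10,539 litres = 121,323 litres (under)
Week 38–Week 41: 1,996 litres + 3,152 litres + 10,539 litres + 102,705 litres = 118,392 litres (under)
Week 39–Week 42: 3,152 litres + 10,539 litres + 102,705 litres + 58,655 litres = 175,051 litres (under)
Week 40–Week 43: 10,539 litres + 102,705 litres + 58,655 litres + 84,310 litres = 256,209 litres (over)
Week 41–Week 44: 102,705 litres + 58,655 litres + 84,310 litres + 26,247 litres = 271,917 litres (over)
Week 42–Week 45: 58,655 litres + 84,310 litres + 26,247 litres + 24,668 litres = 193,880 litres (under)
Week 43–Week 46: 84,310 litres + 26,247 litres + 24,668 litres + 14,866 litres = 150,091 litres (under)
Week 44–Week 47: 26,247 litres + 24,668 litres + 14,866 litres + 79,342 litres = 145,123 litres (under)
At least one window exceeds 240,000 litres.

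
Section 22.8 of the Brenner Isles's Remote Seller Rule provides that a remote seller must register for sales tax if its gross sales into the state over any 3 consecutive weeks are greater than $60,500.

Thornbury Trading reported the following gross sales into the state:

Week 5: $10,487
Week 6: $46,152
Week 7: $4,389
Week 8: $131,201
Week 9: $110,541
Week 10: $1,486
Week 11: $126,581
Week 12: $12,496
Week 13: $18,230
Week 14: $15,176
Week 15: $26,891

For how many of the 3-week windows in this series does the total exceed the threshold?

Week 5–Week 7: $10,487 + $46,152 + $4,389 = $61,028 (over)
Week 6–Week 8: $46,152 + $4,389 + $131,201 = $181,742 (over)
Week 7–Week 9: $4,389 + $131,201 + $110,541 = $246,131 (over)
Week 8–Week 10: $131,201 + $110,541 + $1,486 = $243,228 (over)
Week 9–Week 11: $110,541 + $1,486 + $126,581 = $238,608 (over)
Week 10–Week 12: $1,486 + $126,581 + $12,496 = $140,563 (over)
Week 11–Week 13: $126,581 + $12,496 + $18,230 = $157,307 (over)
Week 12–Week 14: $12,496 + $18,230 + $15,176 = $45,902 (under)
Week 13–Week 15: $18,230 + $15,176 + $26,891 = $60,297 (under)
7 windows exceed the threshold.

7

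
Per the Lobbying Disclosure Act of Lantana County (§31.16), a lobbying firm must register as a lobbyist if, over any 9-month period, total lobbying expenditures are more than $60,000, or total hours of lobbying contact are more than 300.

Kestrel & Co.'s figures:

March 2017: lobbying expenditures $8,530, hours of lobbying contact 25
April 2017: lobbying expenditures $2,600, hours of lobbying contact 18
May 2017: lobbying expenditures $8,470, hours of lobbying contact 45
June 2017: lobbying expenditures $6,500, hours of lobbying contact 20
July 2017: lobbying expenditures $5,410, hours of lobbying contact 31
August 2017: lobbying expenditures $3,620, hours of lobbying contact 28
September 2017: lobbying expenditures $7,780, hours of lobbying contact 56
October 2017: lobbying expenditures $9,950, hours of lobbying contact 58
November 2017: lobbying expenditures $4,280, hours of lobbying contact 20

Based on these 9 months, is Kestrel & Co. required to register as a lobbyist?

Yes

Total lobbying expenditures: $8,530 + $2,600 + $8,470 + $6,500 + $5,410 + $3,620 + $7,780 + $9,950 + $4,280 = $57,140 (≤ $60,000).
Total hours of lobbying contact: 25 + 18 + 45 + 20 + 31 + 28 + 56 + 58 + 20 = 301 (> 300).
The test is 'or': at least one threshold is exceeded.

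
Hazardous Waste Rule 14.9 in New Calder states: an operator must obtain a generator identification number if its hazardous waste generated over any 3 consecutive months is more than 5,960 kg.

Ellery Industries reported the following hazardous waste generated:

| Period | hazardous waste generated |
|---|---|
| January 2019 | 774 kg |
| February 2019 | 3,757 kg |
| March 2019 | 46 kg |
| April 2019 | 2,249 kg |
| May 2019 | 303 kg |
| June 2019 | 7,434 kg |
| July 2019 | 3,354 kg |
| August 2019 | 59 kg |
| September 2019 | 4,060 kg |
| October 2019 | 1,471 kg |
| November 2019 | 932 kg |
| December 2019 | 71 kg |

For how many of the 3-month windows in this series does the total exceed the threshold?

6

January 2019–March 2019: 774 kg + 3,757 kg + 46 kg = 4,577 kg (under)
February 2019–April 2019: 3,757 kg + 46 kg + 2,249 kg = 6,052 kg (over)
March 2019–May 2019: 46 kg + 2,249 kg + 303 kg = 2,598 kg (under)
April 2019–June 2019: 2,249 kg + 303 kg + 7,434 kg = 9,986 kg (over)
May 2019–July 2019: 303 kg + 7,434 kg + 3,354 kg = 11,091 kg (over)
June 2019–August 2019: 7,434 kg + 3,354 kg + 59 kg = 10,847 kg (over)
July 2019–September 2019: 3,354 kg + 59 kg + 4,060 kg = 7,473 kg (over)
August 2019–October 2019: 59 kg + 4,060 kg + 1,471 kg = 5,590 kg (under)
September 2019–November 2019: 4,060 kg + 1,471 kg + 932 kg = 6,463 kg (over)
October 2019–December 2019: 1,471 kg + 932 kg + 71 kg = 2,474 kg (under)
6 windows exceed the threshold.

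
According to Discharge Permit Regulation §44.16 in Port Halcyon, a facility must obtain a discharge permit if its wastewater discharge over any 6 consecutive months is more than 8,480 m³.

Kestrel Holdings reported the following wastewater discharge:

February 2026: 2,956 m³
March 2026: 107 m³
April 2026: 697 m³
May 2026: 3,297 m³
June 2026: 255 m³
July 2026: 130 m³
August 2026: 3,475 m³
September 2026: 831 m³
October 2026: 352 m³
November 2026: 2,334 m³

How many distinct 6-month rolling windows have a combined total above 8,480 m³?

1

February 2026–July 2026: 2,956 m³ + 107 m³ + 697 m³ + 3,297 m³ + 255 m³ + 130 m³ = 7,442 m³ (under)
March 2026–August 2026: 107 m³ + 697 m³ + 3,297 m³ + 255 m³ + 130 m³ + 3,475 m³ = 7,961 m³ (under)
April 2026–September 2026: 697 m³ + 3,297 m³ + 255 m³ + 130 m³ + 3,475 m³ + 831 m³ = 8,685 m³ (over)
May 2026–October 2026: 3,297 m³ + 255 m³ + 130 m³ + 3,475 m³ + 831 m³ + 352 m³ = 8,340 m³ (under)
June 2026–November 2026: 255 m³ + 130 m³ + 3,475 m³ + 831 m³ + 352 m³ + 2,334 m³ = 7,377 m³ (under)
1 window exceeds the threshold.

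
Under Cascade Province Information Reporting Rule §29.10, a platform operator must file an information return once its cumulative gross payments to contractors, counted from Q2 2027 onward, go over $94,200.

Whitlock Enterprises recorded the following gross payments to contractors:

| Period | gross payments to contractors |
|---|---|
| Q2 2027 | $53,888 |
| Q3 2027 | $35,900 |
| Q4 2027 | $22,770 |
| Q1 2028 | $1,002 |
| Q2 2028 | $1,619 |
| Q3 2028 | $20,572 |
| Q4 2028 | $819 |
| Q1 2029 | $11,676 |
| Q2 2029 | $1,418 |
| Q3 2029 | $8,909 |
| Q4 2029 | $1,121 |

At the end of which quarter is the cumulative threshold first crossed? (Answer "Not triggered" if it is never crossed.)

Q4 2027

Through Q2 2027: $53,888
Through Q3 2027: $89,788
Through Q4 2027: $112,558 ← exceeds threshold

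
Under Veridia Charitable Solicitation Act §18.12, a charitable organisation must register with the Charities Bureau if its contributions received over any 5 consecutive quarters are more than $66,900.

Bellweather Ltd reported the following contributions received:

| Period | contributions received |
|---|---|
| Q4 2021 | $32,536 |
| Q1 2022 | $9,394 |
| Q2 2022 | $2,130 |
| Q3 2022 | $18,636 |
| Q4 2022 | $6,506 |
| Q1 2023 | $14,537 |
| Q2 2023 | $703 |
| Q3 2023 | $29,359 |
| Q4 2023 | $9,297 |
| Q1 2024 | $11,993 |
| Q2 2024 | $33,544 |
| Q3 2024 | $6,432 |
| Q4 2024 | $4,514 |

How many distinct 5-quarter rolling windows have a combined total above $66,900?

Q4 2021–Q4 2022: $32,536 + $9,394 + $2,130 + $18,636 + $6,506 = $69,202 (over)
Q1 2022–Q1 2023: $9,394 + $2,130 + $18,636 + $6,506 + $14,537 = $51,203 (under)
Q2 2022–Q2 2023: $2,130 + $18,636 + $6,506 + $14,537 + $703 = $42,512 (under)
Q3 2022–Q3 2023: $18,636 + $6,506 + $14,537 + $703 + $29,359 = $69,741 (over)
Q4 2022–Q4 2023: $6,506 + $14,537 + $703 + $29,359 + $9,297 = $60,402 (under)
Q1 2023–Q1 2024: $14,537 + $703 + $29,359 + $9,297 + $11,993 = $65,889 (under)
Q2 2023–Q2 2024: $703 + $29,359 + $9,297 + $11,993 + $33,544 = $84,896 (over)
Q3 2023–Q3 2024: $29,359 + $9,297 + $11,993 + $33,544 + $6,432 = $90,625 (over)
Q4 2023–Q4 2024: $9,297 + $11,993 + $33,544 + $6,432 + $4,514 = $65,780 (under)
4 windows exceed the threshold.

4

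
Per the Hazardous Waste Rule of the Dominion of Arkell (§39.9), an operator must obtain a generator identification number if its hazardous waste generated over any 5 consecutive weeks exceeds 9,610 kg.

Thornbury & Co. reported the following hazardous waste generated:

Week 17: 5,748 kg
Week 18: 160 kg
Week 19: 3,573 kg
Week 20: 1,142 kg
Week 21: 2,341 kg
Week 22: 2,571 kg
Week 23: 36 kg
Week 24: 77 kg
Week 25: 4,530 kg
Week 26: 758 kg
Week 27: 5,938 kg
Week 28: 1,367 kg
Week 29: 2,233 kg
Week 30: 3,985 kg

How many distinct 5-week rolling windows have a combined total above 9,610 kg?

Week 17–Week 21: 5,748 kg + 160 kg + 3,573 kg + 1,142 kg + 2,341 kg = 12,964 kg (over)
Week 18–Week 22: 160 kg + 3,573 kg + 1,142 kg + 2,341 kg + 2,571 kg = 9,787 kg (over)
Week 19–Week 23: 3,573 kg + 1,142 kg + 2,341 kg + 2,571 kg + 36 kg = 9,663 kg (over)
Week 20–Week 24: 1,142 kg + 2,341 kg + 2,571 kg + 36 kg + 77 kg = 6,167 kg (under)
Week 21–Week 25: 2,341 kg + 2,571 kg + 36 kg + 77 kg + 4,530 kg = 9,555 kg (under)
Week 22–Week 26: 2,571 kg + 36 kg + 77 kg + 4,530 kg + 758 kg = 7,972 kg (under)
Week 23–Week 27: 36 kg + 77 kg + 4,530 kg + 758 kg + 5,938 kg = 11,339 kg (over)
Week 24–Week 28: 77 kg + 4,530 kg + 758 kg + 5,938 kg + 1,367 kg = 12,670 kg (over)
Week 25–Week 29: 4,530 kg + 758 kg + 5,938 kg + 1,367 kg + 2,233 kg = 14,826 kg (over)
Week 26–Week 30: 758 kg + 5,938 kg + 1,367 kg + 2,233 kg + 3,985 kg = 14,281 kg (over)
7 windows exceed the threshold.

7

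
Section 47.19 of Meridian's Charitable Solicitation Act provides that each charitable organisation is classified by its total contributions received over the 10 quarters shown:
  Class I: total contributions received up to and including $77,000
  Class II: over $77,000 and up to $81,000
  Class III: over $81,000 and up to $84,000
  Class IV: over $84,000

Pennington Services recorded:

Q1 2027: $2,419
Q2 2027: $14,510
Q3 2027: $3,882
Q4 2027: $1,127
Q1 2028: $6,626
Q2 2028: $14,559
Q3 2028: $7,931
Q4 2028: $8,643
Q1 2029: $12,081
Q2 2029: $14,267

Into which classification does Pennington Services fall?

Class IV

Total contributions received: $2,419 + $14,510 + $3,882 + $1,127 + $6,626 + $14,559 + $7,931 + $8,643 + $12,081 + $14,267 = $86,045.
$86,045 > $84,000, so Class IV applies.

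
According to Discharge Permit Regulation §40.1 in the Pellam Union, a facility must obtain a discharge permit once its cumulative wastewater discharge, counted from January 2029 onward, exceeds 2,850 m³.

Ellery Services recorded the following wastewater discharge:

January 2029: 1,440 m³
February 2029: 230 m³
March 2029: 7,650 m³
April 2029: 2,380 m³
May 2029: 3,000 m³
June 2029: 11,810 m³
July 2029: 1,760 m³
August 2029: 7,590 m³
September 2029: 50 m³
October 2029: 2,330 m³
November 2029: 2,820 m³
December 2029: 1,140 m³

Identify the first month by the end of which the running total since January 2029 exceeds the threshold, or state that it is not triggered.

Through January 2029: 1,440 m³
Through February 2029: 1,670 m³
Through March 2029: 9,320 m³ ← exceeds threshold

March 2029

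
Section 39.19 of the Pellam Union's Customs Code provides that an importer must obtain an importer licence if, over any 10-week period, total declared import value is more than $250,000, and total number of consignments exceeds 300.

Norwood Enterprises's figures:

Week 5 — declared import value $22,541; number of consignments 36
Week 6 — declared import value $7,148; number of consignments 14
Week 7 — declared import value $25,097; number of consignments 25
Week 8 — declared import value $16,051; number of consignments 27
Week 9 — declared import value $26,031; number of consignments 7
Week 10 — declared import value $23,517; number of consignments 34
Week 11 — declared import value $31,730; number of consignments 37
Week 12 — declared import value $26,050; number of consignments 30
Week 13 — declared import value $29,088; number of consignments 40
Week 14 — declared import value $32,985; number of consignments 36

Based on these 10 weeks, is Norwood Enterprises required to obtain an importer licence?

Total declared import value: $22,541 + $7,148 + $25,097 + $16,051 + $26,031 + $23,517 + $31,730 + $26,050 + $29,088 + $32,985 = $240,238 (≤ $250,000).
Total number of consignments: 36 + 14 + 25 + 27 + 7 + 34 + 37 + 30 + 40 + 36 = 286 (≤ 300).
The test is 'and': the rule requires both, and at least one is not exceeded.

No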